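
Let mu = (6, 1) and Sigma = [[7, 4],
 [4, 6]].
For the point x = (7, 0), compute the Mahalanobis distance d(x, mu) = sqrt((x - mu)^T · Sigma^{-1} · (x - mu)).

Step 1 — centre the observation: (x - mu) = (1, -1).

Step 2 — invert Sigma. det(Sigma) = 7·6 - (4)² = 26.
  Sigma^{-1} = (1/det) · [[d, -b], [-b, a]] = [[0.2308, -0.1538],
 [-0.1538, 0.2692]].

Step 3 — form the quadratic (x - mu)^T · Sigma^{-1} · (x - mu):
  Sigma^{-1} · (x - mu) = (0.3846, -0.4231).
  (x - mu)^T · [Sigma^{-1} · (x - mu)] = (1)·(0.3846) + (-1)·(-0.4231) = 0.8077.

Step 4 — take square root: d = √(0.8077) ≈ 0.8987.

d(x, mu) = √(0.8077) ≈ 0.8987


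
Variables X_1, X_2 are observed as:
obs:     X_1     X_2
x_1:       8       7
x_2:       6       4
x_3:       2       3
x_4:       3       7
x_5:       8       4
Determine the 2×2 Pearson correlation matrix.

Step 1 — column means:
  mean(X_1) = (8 + 6 + 2 + 3 + 8) / 5 = 27/5 = 5.4
  mean(X_2) = (7 + 4 + 3 + 7 + 4) / 5 = 25/5 = 5

Step 2 — sample variances and covariances s[i,j] = (1/(n-1)) · Σ_k (x_{k,i} - mean_i) · (x_{k,j} - mean_j), with n-1 = 4:
  s[X_1,X_1] = ((2.6)·(2.6) + (0.6)·(0.6) + (-3.4)·(-3.4) + (-2.4)·(-2.4) + (2.6)·(2.6)) / 4 = 31.2/4 = 7.8
  s[X_1,X_2] = ((2.6)·(2) + (0.6)·(-1) + (-3.4)·(-2) + (-2.4)·(2) + (2.6)·(-1)) / 4 = 4/4 = 1
  s[X_2,X_2] = ((2)·(2) + (-1)·(-1) + (-2)·(-2) + (2)·(2) + (-1)·(-1)) / 4 = 14/4 = 3.5
  Sample standard deviations s_i = √(s[i,i]):
  s(X_1) = √(7.8) = 2.7928
  s(X_2) = √(3.5) = 1.8708

Step 3 — r_{ij} = s_{ij} / (s_i · s_j):
  r[X_1,X_1] = 1 (diagonal).
  r[X_1,X_2] = 1 / (2.7928 · 1.8708) = 1 / 5.2249 = 0.1914
  r[X_2,X_2] = 1 (diagonal).

R is symmetric with unit diagonal. Assembling:

R = [[1, 0.1914],
 [0.1914, 1]]


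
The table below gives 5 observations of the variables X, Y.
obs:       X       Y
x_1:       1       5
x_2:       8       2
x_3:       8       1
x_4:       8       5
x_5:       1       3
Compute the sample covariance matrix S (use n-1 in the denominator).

Step 1 — column means:
  mean(X) = (1 + 8 + 8 + 8 + 1) / 5 = 26/5 = 5.2
  mean(Y) = (5 + 2 + 1 + 5 + 3) / 5 = 16/5 = 3.2

Step 2 — sample covariance S[i,j] = (1/(n-1)) · Σ_k (x_{k,i} - mean_i) · (x_{k,j} - mean_j), with n-1 = 4.
  S[X,X] = ((-4.2)·(-4.2) + (2.8)·(2.8) + (2.8)·(2.8) + (2.8)·(2.8) + (-4.2)·(-4.2)) / 4 = 58.8/4 = 14.7
  S[X,Y] = ((-4.2)·(1.8) + (2.8)·(-1.2) + (2.8)·(-2.2) + (2.8)·(1.8) + (-4.2)·(-0.2)) / 4 = -11.2/4 = -2.8
  S[Y,Y] = ((1.8)·(1.8) + (-1.2)·(-1.2) + (-2.2)·(-2.2) + (1.8)·(1.8) + (-0.2)·(-0.2)) / 4 = 12.8/4 = 3.2

S is symmetric (S[j,i] = S[i,j]). Assembling:

S = [[14.7, -2.8],
 [-2.8, 3.2]]


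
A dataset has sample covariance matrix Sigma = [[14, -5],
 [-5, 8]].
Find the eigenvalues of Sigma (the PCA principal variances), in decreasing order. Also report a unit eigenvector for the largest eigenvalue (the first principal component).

Step 1 — characteristic polynomial of 2×2 Sigma:
  det(Sigma - λI) = λ² - trace · λ + det = 0.
  trace = 14 + 8 = 22, det = 14·8 - (-5)² = 87.
Step 2 — discriminant:
  Δ = trace² - 4·det = 484 - 348 = 136.
Step 3 — eigenvalues:
  λ = (trace ± √Δ)/2 = (22 ± 11.6619)/2,
  λ_1 = 16.831,  λ_2 = 5.169.

Step 4 — unit eigenvector for λ_1: solve (Sigma - λ_1 I)v = 0. First row:
  (14 - 16.831)·v_x + (-5)·v_y = 0, i.e. (-2.831)·v_x + (-5)·v_y = 0,
  so v ∝ (b, λ_1 - a) = (-5, 2.831); multiply by -1 so the first entry is positive: u = (5, -2.831).
  ||u|| = √((5)² + (-2.831)²) = √(33.0143) ≈ 5.7458,
  v_1 = u/||u|| ≈ (0.8702, -0.4927) (||v_1|| = 1).

λ_1 = 16.831,  λ_2 = 5.169;  v_1 ≈ (0.8702, -0.4927)


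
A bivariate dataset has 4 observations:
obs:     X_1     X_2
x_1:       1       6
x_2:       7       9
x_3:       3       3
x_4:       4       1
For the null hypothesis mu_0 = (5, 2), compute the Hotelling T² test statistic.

Step 1 — sample mean vector:
  mean(X_1) = (1 + 7 + 3 + 4) / 4 = 15/4 = 3.75
  mean(X_2) = (6 + 9 + 3 + 1) / 4 = 19/4 = 4.75
  x̄ = (3.75, 4.75),  deviation x̄ - mu_0 = (3.75, 4.75) - (5, 2) = (-1.25, 2.75).

Step 2 — sample covariance matrix, S[i,j] = (1/(n-1)) · Σ_k (x_{k,i} - mean_i) · (x_{k,j} - mean_j), divisor n-1 = 3:
  S[X_1,X_1] = ((-2.75)·(-2.75) + (3.25)·(3.25) + (-0.75)·(-0.75) + (0.25)·(0.25)) / 3 = 18.75/3 = 6.25
  S[X_1,X_2] = ((-2.75)·(1.25) + (3.25)·(4.25) + (-0.75)·(-1.75) + (0.25)·(-3.75)) / 3 = 10.75/3 = 3.5833
  S[X_2,X_2] = ((1.25)·(1.25) + (4.25)·(4.25) + (-1.75)·(-1.75) + (-3.75)·(-3.75)) / 3 = 36.75/3 = 12.25
  S = [[6.25, 3.5833],
 [3.5833, 12.25]].

Step 3 — invert S. det(S) = 6.25·12.25 - (3.5833)² = 63.7222.
  S^{-1} = (1/det) · [[d, -b], [-b, a]] = [[0.1922, -0.0562],
 [-0.0562, 0.0981]].

Step 4 — quadratic form (x̄ - mu_0)^T · S^{-1} · (x̄ - mu_0):
  S^{-1} · (x̄ - mu_0) = (-0.3949, 0.34),
  (x̄ - mu_0)^T · [...] = (-1.25)·(-0.3949) + (2.75)·(0.34) = 1.4287.

Step 5 — scale by n: T² = 4 · 1.4287 = 5.7149.

T² ≈ 5.7149


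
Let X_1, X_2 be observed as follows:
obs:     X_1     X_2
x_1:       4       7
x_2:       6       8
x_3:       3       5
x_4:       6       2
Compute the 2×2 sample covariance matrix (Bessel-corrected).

Step 1 — column means:
  mean(X_1) = (4 + 6 + 3 + 6) / 4 = 19/4 = 4.75
  mean(X_2) = (7 + 8 + 5 + 2) / 4 = 22/4 = 5.5

Step 2 — sample covariance S[i,j] = (1/(n-1)) · Σ_k (x_{k,i} - mean_i) · (x_{k,j} - mean_j), with n-1 = 3.
  S[X_1,X_1] = ((-0.75)·(-0.75) + (1.25)·(1.25) + (-1.75)·(-1.75) + (1.25)·(1.25)) / 3 = 6.75/3 = 2.25
  S[X_1,X_2] = ((-0.75)·(1.5) + (1.25)·(2.5) + (-1.75)·(-0.5) + (1.25)·(-3.5)) / 3 = -1.5/3 = -0.5
  S[X_2,X_2] = ((1.5)·(1.5) + (2.5)·(2.5) + (-0.5)·(-0.5) + (-3.5)·(-3.5)) / 3 = 21/3 = 7

S is symmetric (S[j,i] = S[i,j]). Assembling:

S = [[2.25, -0.5],
 [-0.5, 7]]


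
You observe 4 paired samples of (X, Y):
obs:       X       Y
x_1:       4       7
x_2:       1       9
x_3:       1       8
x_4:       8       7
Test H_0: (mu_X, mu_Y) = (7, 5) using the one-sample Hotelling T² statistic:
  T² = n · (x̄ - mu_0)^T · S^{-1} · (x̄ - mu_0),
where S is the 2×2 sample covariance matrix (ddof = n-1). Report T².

Step 1 — sample mean vector:
  mean(X) = (4 + 1 + 1 + 8) / 4 = 14/4 = 3.5
  mean(Y) = (7 + 9 + 8 + 7) / 4 = 31/4 = 7.75
  x̄ = (3.5, 7.75),  deviation x̄ - mu_0 = (3.5, 7.75) - (7, 5) = (-3.5, 2.75).

Step 2 — sample covariance matrix, S[i,j] = (1/(n-1)) · Σ_k (x_{k,i} - mean_i) · (x_{k,j} - mean_j), divisor n-1 = 3:
  S[X,X] = ((0.5)·(0.5) + (-2.5)·(-2.5) + (-2.5)·(-2.5) + (4.5)·(4.5)) / 3 = 33/3 = 11
  S[X,Y] = ((0.5)·(-0.75) + (-2.5)·(1.25) + (-2.5)·(0.25) + (4.5)·(-0.75)) / 3 = -7.5/3 = -2.5
  S[Y,Y] = ((-0.75)·(-0.75) + (1.25)·(1.25) + (0.25)·(0.25) + (-0.75)·(-0.75)) / 3 = 2.75/3 = 0.9167
  S = [[11, -2.5],
 [-2.5, 0.9167]].

Step 3 — invert S. det(S) = 11·0.9167 - (-2.5)² = 3.8333.
  S^{-1} = (1/det) · [[d, -b], [-b, a]] = [[0.2391, 0.6522],
 [0.6522, 2.8696]].

Step 4 — quadratic form (x̄ - mu_0)^T · S^{-1} · (x̄ - mu_0):
  S^{-1} · (x̄ - mu_0) = (0.9565, 5.6087),
  (x̄ - mu_0)^T · [...] = (-3.5)·(0.9565) + (2.75)·(5.6087) = 12.0761.

Step 5 — scale by n: T² = 4 · 12.0761 = 48.3043.

T² ≈ 48.3043


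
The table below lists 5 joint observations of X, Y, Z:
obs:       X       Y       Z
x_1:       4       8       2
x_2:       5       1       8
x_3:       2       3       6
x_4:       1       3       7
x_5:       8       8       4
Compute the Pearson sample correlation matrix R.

Step 1 — column means:
  mean(X) = (4 + 5 + 2 + 1 + 8) / 5 = 20/5 = 4
  mean(Y) = (8 + 1 + 3 + 3 + 8) / 5 = 23/5 = 4.6
  mean(Z) = (2 + 8 + 6 + 7 + 4) / 5 = 27/5 = 5.4

Step 2 — sample variances and covariances s[i,j] = (1/(n-1)) · Σ_k (x_{k,i} - mean_i) · (x_{k,j} - mean_j), with n-1 = 4:
  s[X,X] = ((0)·(0) + (1)·(1) + (-2)·(-2) + (-3)·(-3) + (4)·(4)) / 4 = 30/4 = 7.5
  s[X,Y] = ((0)·(3.4) + (1)·(-3.6) + (-2)·(-1.6) + (-3)·(-1.6) + (4)·(3.4)) / 4 = 18/4 = 4.5
  s[X,Z] = ((0)·(-3.4) + (1)·(2.6) + (-2)·(0.6) + (-3)·(1.6) + (4)·(-1.4)) / 4 = -9/4 = -2.25
  s[Y,Y] = ((3.4)·(3.4) + (-3.6)·(-3.6) + (-1.6)·(-1.6) + (-1.6)·(-1.6) + (3.4)·(3.4)) / 4 = 41.2/4 = 10.3
  s[Y,Z] = ((3.4)·(-3.4) + (-3.6)·(2.6) + (-1.6)·(0.6) + (-1.6)·(1.6) + (3.4)·(-1.4)) / 4 = -29.2/4 = -7.3
  s[Z,Z] = ((-3.4)·(-3.4) + (2.6)·(2.6) + (0.6)·(0.6) + (1.6)·(1.6) + (-1.4)·(-1.4)) / 4 = 23.2/4 = 5.8
  Sample standard deviations s_i = √(s[i,i]):
  s(X) = √(7.5) = 2.7386
  s(Y) = √(10.3) = 3.2094
  s(Z) = √(5.8) = 2.4083

Step 3 — r_{ij} = s_{ij} / (s_i · s_j):
  r[X,X] = 1 (diagonal).
  r[X,Y] = 4.5 / (2.7386 · 3.2094) = 4.5 / 8.7892 = 0.512
  r[X,Z] = -2.25 / (2.7386 · 2.4083) = -2.25 / 6.5955 = -0.3411
  r[Y,Y] = 1 (diagonal).
  r[Y,Z] = -7.3 / (3.2094 · 2.4083) = -7.3 / 7.7292 = -0.9445
  r[Z,Z] = 1 (diagonal).

R is symmetric with unit diagonal. Assembling:

R = [[1, 0.512, -0.3411],
 [0.512, 1, -0.9445],
 [-0.3411, -0.9445, 1]]


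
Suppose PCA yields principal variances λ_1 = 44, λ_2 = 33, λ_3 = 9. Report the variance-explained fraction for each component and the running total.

Step 1 — total variance = trace(Sigma) = Σ λ_i = 44 + 33 + 9 = 86.

Step 2 — fraction explained by component i = λ_i / Σ λ:
  PC1: 44/86 = 0.5116
  PC2: 33/86 = 0.3837
  PC3: 9/86 = 0.1047

Step 3 — cumulative fraction after k components = (λ_1 + ... + λ_k) / Σ λ:
  k = 1: 44/86 = 0.5116
  k = 2: (44 + 33)/86 = 77/86 = 0.8953
  k = 3: (44 + 33 + 9)/86 = 86/86 = 1

Summary (fraction, with percent):

explained: PC1 0.5116 (51.16%), PC2 0.3837 (38.37%), PC3 0.1047 (10.47%);  cumulative: 0.5116, 0.8953, 1


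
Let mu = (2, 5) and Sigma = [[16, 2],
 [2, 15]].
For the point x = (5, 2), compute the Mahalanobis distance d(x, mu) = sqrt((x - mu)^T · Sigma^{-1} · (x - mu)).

Step 1 — centre the observation: (x - mu) = (3, -3).

Step 2 — invert Sigma. det(Sigma) = 16·15 - (2)² = 236.
  Sigma^{-1} = (1/det) · [[d, -b], [-b, a]] = [[0.0636, -0.0085],
 [-0.0085, 0.0678]].

Step 3 — form the quadratic (x - mu)^T · Sigma^{-1} · (x - mu):
  Sigma^{-1} · (x - mu) = (0.2161, -0.2288).
  (x - mu)^T · [Sigma^{-1} · (x - mu)] = (3)·(0.2161) + (-3)·(-0.2288) = 1.3347.

Step 4 — take square root: d = √(1.3347) ≈ 1.1553.

d(x, mu) = √(1.3347) ≈ 1.1553


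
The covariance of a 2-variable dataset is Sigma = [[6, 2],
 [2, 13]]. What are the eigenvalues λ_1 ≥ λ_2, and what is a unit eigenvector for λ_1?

Step 1 — characteristic polynomial of 2×2 Sigma:
  det(Sigma - λI) = λ² - trace · λ + det = 0.
  trace = 6 + 13 = 19, det = 6·13 - (2)² = 74.
Step 2 — discriminant:
  Δ = trace² - 4·det = 361 - 296 = 65.
Step 3 — eigenvalues:
  λ = (trace ± √Δ)/2 = (19 ± 8.0623)/2,
  λ_1 = 13.5311,  λ_2 = 5.4689.

Step 4 — unit eigenvector for λ_1: solve (Sigma - λ_1 I)v = 0. First row:
  (6 - 13.5311)·v_x + (2)·v_y = 0, i.e. (-7.5311)·v_x + (2)·v_y = 0,
  so v ∝ (b, λ_1 - a) = (2, 7.5311) = u.
  ||u|| = √((2)² + (7.5311)²) = √(60.7179) ≈ 7.7922,
  v_1 = u/||u|| ≈ (0.2567, 0.9665) (||v_1|| = 1).

λ_1 = 13.5311,  λ_2 = 5.4689;  v_1 ≈ (0.2567, 0.9665)


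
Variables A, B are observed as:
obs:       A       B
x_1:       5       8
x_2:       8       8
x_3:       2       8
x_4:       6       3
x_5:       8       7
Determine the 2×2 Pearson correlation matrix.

Step 1 — column means:
  mean(A) = (5 + 8 + 2 + 6 + 8) / 5 = 29/5 = 5.8
  mean(B) = (8 + 8 + 8 + 3 + 7) / 5 = 34/5 = 6.8

Step 2 — sample variances and covariances s[i,j] = (1/(n-1)) · Σ_k (x_{k,i} - mean_i) · (x_{k,j} - mean_j), with n-1 = 4:
  s[A,A] = ((-0.8)·(-0.8) + (2.2)·(2.2) + (-3.8)·(-3.8) + (0.2)·(0.2) + (2.2)·(2.2)) / 4 = 24.8/4 = 6.2
  s[A,B] = ((-0.8)·(1.2) + (2.2)·(1.2) + (-3.8)·(1.2) + (0.2)·(-3.8) + (2.2)·(0.2)) / 4 = -3.2/4 = -0.8
  s[B,B] = ((1.2)·(1.2) + (1.2)·(1.2) + (1.2)·(1.2) + (-3.8)·(-3.8) + (0.2)·(0.2)) / 4 = 18.8/4 = 4.7
  Sample standard deviations s_i = √(s[i,i]):
  s(A) = √(6.2) = 2.49
  s(B) = √(4.7) = 2.1679

Step 3 — r_{ij} = s_{ij} / (s_i · s_j):
  r[A,A] = 1 (diagonal).
  r[A,B] = -0.8 / (2.49 · 2.1679) = -0.8 / 5.3981 = -0.1482
  r[B,B] = 1 (diagonal).

R is symmetric with unit diagonal. Assembling:

R = [[1, -0.1482],
 [-0.1482, 1]]


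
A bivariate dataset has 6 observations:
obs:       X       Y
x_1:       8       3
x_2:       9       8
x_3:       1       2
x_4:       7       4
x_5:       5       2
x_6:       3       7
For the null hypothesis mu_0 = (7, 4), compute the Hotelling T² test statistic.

Step 1 — sample mean vector:
  mean(X) = (8 + 9 + 1 + 7 + 5 + 3) / 6 = 33/6 = 5.5
  mean(Y) = (3 + 8 + 2 + 4 + 2 + 7) / 6 = 26/6 = 4.3333
  x̄ = (5.5, 4.3333),  deviation x̄ - mu_0 = (5.5, 4.3333) - (7, 4) = (-1.5, 0.3333).

Step 2 — sample covariance matrix, S[i,j] = (1/(n-1)) · Σ_k (x_{k,i} - mean_i) · (x_{k,j} - mean_j), divisor n-1 = 5:
  S[X,X] = ((2.5)·(2.5) + (3.5)·(3.5) + (-4.5)·(-4.5) + (1.5)·(1.5) + (-0.5)·(-0.5) + (-2.5)·(-2.5)) / 5 = 47.5/5 = 9.5
  S[X,Y] = ((2.5)·(-1.3333) + (3.5)·(3.6667) + (-4.5)·(-2.3333) + (1.5)·(-0.3333) + (-0.5)·(-2.3333) + (-2.5)·(2.6667)) / 5 = 14/5 = 2.8
  S[Y,Y] = ((-1.3333)·(-1.3333) + (3.6667)·(3.6667) + (-2.3333)·(-2.3333) + (-0.3333)·(-0.3333) + (-2.3333)·(-2.3333) + (2.6667)·(2.6667)) / 5 = 33.3333/5 = 6.6667
  S = [[9.5, 2.8],
 [2.8, 6.6667]].

Step 3 — invert S. det(S) = 9.5·6.6667 - (2.8)² = 55.4933.
  S^{-1} = (1/det) · [[d, -b], [-b, a]] = [[0.1201, -0.0505],
 [-0.0505, 0.1712]].

Step 4 — quadratic form (x̄ - mu_0)^T · S^{-1} · (x̄ - mu_0):
  S^{-1} · (x̄ - mu_0) = (-0.197, 0.1327),
  (x̄ - mu_0)^T · [...] = (-1.5)·(-0.197) + (0.3333)·(0.1327) = 0.3398.

Step 5 — scale by n: T² = 6 · 0.3398 = 2.0387.

T² ≈ 2.0387


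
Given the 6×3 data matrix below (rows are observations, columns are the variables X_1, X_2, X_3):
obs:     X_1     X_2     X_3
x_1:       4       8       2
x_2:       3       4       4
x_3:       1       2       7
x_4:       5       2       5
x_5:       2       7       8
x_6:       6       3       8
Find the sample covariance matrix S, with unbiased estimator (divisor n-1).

Step 1 — column means:
  mean(X_1) = (4 + 3 + 1 + 5 + 2 + 6) / 6 = 21/6 = 3.5
  mean(X_2) = (8 + 4 + 2 + 2 + 7 + 3) / 6 = 26/6 = 4.3333
  mean(X_3) = (2 + 4 + 7 + 5 + 8 + 8) / 6 = 34/6 = 5.6667

Step 2 — sample covariance S[i,j] = (1/(n-1)) · Σ_k (x_{k,i} - mean_i) · (x_{k,j} - mean_j), with n-1 = 5.
  S[X_1,X_1] = ((0.5)·(0.5) + (-0.5)·(-0.5) + (-2.5)·(-2.5) + (1.5)·(1.5) + (-1.5)·(-1.5) + (2.5)·(2.5)) / 5 = 17.5/5 = 3.5
  S[X_1,X_2] = ((0.5)·(3.6667) + (-0.5)·(-0.3333) + (-2.5)·(-2.3333) + (1.5)·(-2.3333) + (-1.5)·(2.6667) + (2.5)·(-1.3333)) / 5 = -3/5 = -0.6
  S[X_1,X_3] = ((0.5)·(-3.6667) + (-0.5)·(-1.6667) + (-2.5)·(1.3333) + (1.5)·(-0.6667) + (-1.5)·(2.3333) + (2.5)·(2.3333)) / 5 = -3/5 = -0.6
  S[X_2,X_2] = ((3.6667)·(3.6667) + (-0.3333)·(-0.3333) + (-2.3333)·(-2.3333) + (-2.3333)·(-2.3333) + (2.6667)·(2.6667) + (-1.3333)·(-1.3333)) / 5 = 33.3333/5 = 6.6667
  S[X_2,X_3] = ((3.6667)·(-3.6667) + (-0.3333)·(-1.6667) + (-2.3333)·(1.3333) + (-2.3333)·(-0.6667) + (2.6667)·(2.3333) + (-1.3333)·(2.3333)) / 5 = -11.3333/5 = -2.2667
  S[X_3,X_3] = ((-3.6667)·(-3.6667) + (-1.6667)·(-1.6667) + (1.3333)·(1.3333) + (-0.6667)·(-0.6667) + (2.3333)·(2.3333) + (2.3333)·(2.3333)) / 5 = 29.3333/5 = 5.8667

S is symmetric (S[j,i] = S[i,j]). Assembling:

S = [[3.5, -0.6, -0.6],
 [-0.6, 6.6667, -2.2667],
 [-0.6, -2.2667, 5.8667]]


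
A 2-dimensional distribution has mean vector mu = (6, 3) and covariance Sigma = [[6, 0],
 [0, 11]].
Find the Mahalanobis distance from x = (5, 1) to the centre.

Step 1 — centre the observation: (x - mu) = (-1, -2).

Step 2 — invert Sigma. det(Sigma) = 6·11 - (0)² = 66.
  Sigma^{-1} = (1/det) · [[d, -b], [-b, a]] = [[0.1667, 0],
 [0, 0.0909]].

Step 3 — form the quadratic (x - mu)^T · Sigma^{-1} · (x - mu):
  Sigma^{-1} · (x - mu) = (-0.1667, -0.1818).
  (x - mu)^T · [Sigma^{-1} · (x - mu)] = (-1)·(-0.1667) + (-2)·(-0.1818) = 0.5303.

Step 4 — take square root: d = √(0.5303) ≈ 0.7282.

d(x, mu) = √(0.5303) ≈ 0.7282


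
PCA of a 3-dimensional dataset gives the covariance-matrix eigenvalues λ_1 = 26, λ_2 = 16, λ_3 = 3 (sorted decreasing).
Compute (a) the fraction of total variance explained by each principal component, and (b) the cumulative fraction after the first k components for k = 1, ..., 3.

Step 1 — total variance = trace(Sigma) = Σ λ_i = 26 + 16 + 3 = 45.

Step 2 — fraction explained by component i = λ_i / Σ λ:
  PC1: 26/45 = 0.5778
  PC2: 16/45 = 0.3556
  PC3: 3/45 = 0.0667

Step 3 — cumulative fraction after k components = (λ_1 + ... + λ_k) / Σ λ:
  k = 1: 26/45 = 0.5778
  k = 2: (26 + 16)/45 = 42/45 = 0.9333
  k = 3: (26 + 16 + 3)/45 = 45/45 = 1

Summary (fraction, with percent):

explained: PC1 0.5778 (57.78%), PC2 0.3556 (35.56%), PC3 0.0667 (6.67%);  cumulative: 0.5778, 0.9333, 1


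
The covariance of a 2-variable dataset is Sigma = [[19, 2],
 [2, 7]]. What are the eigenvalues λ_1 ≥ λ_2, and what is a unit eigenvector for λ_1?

Step 1 — characteristic polynomial of 2×2 Sigma:
  det(Sigma - λI) = λ² - trace · λ + det = 0.
  trace = 19 + 7 = 26, det = 19·7 - (2)² = 129.
Step 2 — discriminant:
  Δ = trace² - 4·det = 676 - 516 = 160.
Step 3 — eigenvalues:
  λ = (trace ± √Δ)/2 = (26 ± 12.6491)/2,
  λ_1 = 19.3246,  λ_2 = 6.6754.

Step 4 — unit eigenvector for λ_1: solve (Sigma - λ_1 I)v = 0. First row:
  (19 - 19.3246)·v_x + (2)·v_y = 0, i.e. (-0.3246)·v_x + (2)·v_y = 0,
  so v ∝ (b, λ_1 - a) = (2, 0.3246) = u.
  ||u|| = √((2)² + (0.3246)²) = √(4.1053) ≈ 2.0262,
  v_1 = u/||u|| ≈ (0.9871, 0.1602) (||v_1|| = 1).

λ_1 = 19.3246,  λ_2 = 6.6754;  v_1 ≈ (0.9871, 0.1602)


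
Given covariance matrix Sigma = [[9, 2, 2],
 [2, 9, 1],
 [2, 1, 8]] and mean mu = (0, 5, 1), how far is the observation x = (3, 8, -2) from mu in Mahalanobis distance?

Step 1 — centre the observation: (x - mu) = (3, 3, -3).

Step 2 — invert Sigma (cofactor / det for 3×3, or solve directly):
  Sigma^{-1} = [[0.1226, -0.0242, -0.0276],
 [-0.0242, 0.1174, -0.0086],
 [-0.0276, -0.0086, 0.133]].

Step 3 — form the quadratic (x - mu)^T · Sigma^{-1} · (x - mu):
  Sigma^{-1} · (x - mu) = (0.3782, 0.3057, -0.5078).
  (x - mu)^T · [Sigma^{-1} · (x - mu)] = (3)·(0.3782) + (3)·(0.3057) + (-3)·(-0.5078) = 3.5751.

Step 4 — take square root: d = √(3.5751) ≈ 1.8908.

d(x, mu) = √(3.5751) ≈ 1.8908


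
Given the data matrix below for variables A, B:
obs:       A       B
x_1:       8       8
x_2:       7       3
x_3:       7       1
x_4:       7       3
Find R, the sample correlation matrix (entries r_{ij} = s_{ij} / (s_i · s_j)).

Step 1 — column means:
  mean(A) = (8 + 7 + 7 + 7) / 4 = 29/4 = 7.25
  mean(B) = (8 + 3 + 1 + 3) / 4 = 15/4 = 3.75

Step 2 — sample variances and covariances s[i,j] = (1/(n-1)) · Σ_k (x_{k,i} - mean_i) · (x_{k,j} - mean_j), with n-1 = 3:
  s[A,A] = ((0.75)·(0.75) + (-0.25)·(-0.25) + (-0.25)·(-0.25) + (-0.25)·(-0.25)) / 3 = 0.75/3 = 0.25
  s[A,B] = ((0.75)·(4.25) + (-0.25)·(-0.75) + (-0.25)·(-2.75) + (-0.25)·(-0.75)) / 3 = 4.25/3 = 1.4167
  s[B,B] = ((4.25)·(4.25) + (-0.75)·(-0.75) + (-2.75)·(-2.75) + (-0.75)·(-0.75)) / 3 = 26.75/3 = 8.9167
  Sample standard deviations s_i = √(s[i,i]):
  s(A) = √(0.25) = 0.5
  s(B) = √(8.9167) = 2.9861

Step 3 — r_{ij} = s_{ij} / (s_i · s_j):
  r[A,A] = 1 (diagonal).
  r[A,B] = 1.4167 / (0.5 · 2.9861) = 1.4167 / 1.493 = 0.9488
  r[B,B] = 1 (diagonal).

R is symmetric with unit diagonal. Assembling:

R = [[1, 0.9488],
 [0.9488, 1]]


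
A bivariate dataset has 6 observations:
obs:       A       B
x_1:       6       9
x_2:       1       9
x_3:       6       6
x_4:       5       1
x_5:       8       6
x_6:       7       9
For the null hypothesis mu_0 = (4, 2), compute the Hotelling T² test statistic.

Step 1 — sample mean vector:
  mean(A) = (6 + 1 + 6 + 5 + 8 + 7) / 6 = 33/6 = 5.5
  mean(B) = (9 + 9 + 6 + 1 + 6 + 9) / 6 = 40/6 = 6.6667
  x̄ = (5.5, 6.6667),  deviation x̄ - mu_0 = (5.5, 6.6667) - (4, 2) = (1.5, 4.6667).

Step 2 — sample covariance matrix, S[i,j] = (1/(n-1)) · Σ_k (x_{k,i} - mean_i) · (x_{k,j} - mean_j), divisor n-1 = 5:
  S[A,A] = ((0.5)·(0.5) + (-4.5)·(-4.5) + (0.5)·(0.5) + (-0.5)·(-0.5) + (2.5)·(2.5) + (1.5)·(1.5)) / 5 = 29.5/5 = 5.9
  S[A,B] = ((0.5)·(2.3333) + (-4.5)·(2.3333) + (0.5)·(-0.6667) + (-0.5)·(-5.6667) + (2.5)·(-0.6667) + (1.5)·(2.3333)) / 5 = -5/5 = -1
  S[B,B] = ((2.3333)·(2.3333) + (2.3333)·(2.3333) + (-0.6667)·(-0.6667) + (-5.6667)·(-5.6667) + (-0.6667)·(-0.6667) + (2.3333)·(2.3333)) / 5 = 49.3333/5 = 9.8667
  S = [[5.9, -1],
 [-1, 9.8667]].

Step 3 — invert S. det(S) = 5.9·9.8667 - (-1)² = 57.2133.
  S^{-1} = (1/det) · [[d, -b], [-b, a]] = [[0.1725, 0.0175],
 [0.0175, 0.1031]].

Step 4 — quadratic form (x̄ - mu_0)^T · S^{-1} · (x̄ - mu_0):
  S^{-1} · (x̄ - mu_0) = (0.3402, 0.5075),
  (x̄ - mu_0)^T · [...] = (1.5)·(0.3402) + (4.6667)·(0.5075) = 2.8785.

Step 5 — scale by n: T² = 6 · 2.8785 = 17.271.

T² ≈ 17.271


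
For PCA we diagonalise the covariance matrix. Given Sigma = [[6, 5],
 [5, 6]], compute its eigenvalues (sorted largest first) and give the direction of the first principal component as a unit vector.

Step 1 — characteristic polynomial of 2×2 Sigma:
  det(Sigma - λI) = λ² - trace · λ + det = 0.
  trace = 6 + 6 = 12, det = 6·6 - (5)² = 11.
Step 2 — discriminant:
  Δ = trace² - 4·det = 144 - 44 = 100.
Step 3 — eigenvalues:
  λ = (trace ± √Δ)/2 = (12 ± 10)/2,
  λ_1 = 11,  λ_2 = 1.

Step 4 — unit eigenvector for λ_1: solve (Sigma - λ_1 I)v = 0. First row:
  (6 - 11)·v_x + (5)·v_y = 0, i.e. (-5)·v_x + (5)·v_y = 0,
  so v ∝ (b, λ_1 - a) = (5, 5) = u.
  ||u|| = √((5)² + (5)²) = √(50) ≈ 7.0711,
  v_1 = u/||u|| ≈ (0.7071, 0.7071) (||v_1|| = 1).

λ_1 = 11,  λ_2 = 1;  v_1 ≈ (0.7071, 0.7071)


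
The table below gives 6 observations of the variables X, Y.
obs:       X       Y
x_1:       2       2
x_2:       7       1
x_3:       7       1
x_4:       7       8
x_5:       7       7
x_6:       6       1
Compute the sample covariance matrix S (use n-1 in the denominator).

Step 1 — column means:
  mean(X) = (2 + 7 + 7 + 7 + 7 + 6) / 6 = 36/6 = 6
  mean(Y) = (2 + 1 + 1 + 8 + 7 + 1) / 6 = 20/6 = 3.3333

Step 2 — sample covariance S[i,j] = (1/(n-1)) · Σ_k (x_{k,i} - mean_i) · (x_{k,j} - mean_j), with n-1 = 5.
  S[X,X] = ((-4)·(-4) + (1)·(1) + (1)·(1) + (1)·(1) + (1)·(1) + (0)·(0)) / 5 = 20/5 = 4
  S[X,Y] = ((-4)·(-1.3333) + (1)·(-2.3333) + (1)·(-2.3333) + (1)·(4.6667) + (1)·(3.6667) + (0)·(-2.3333)) / 5 = 9/5 = 1.8
  S[Y,Y] = ((-1.3333)·(-1.3333) + (-2.3333)·(-2.3333) + (-2.3333)·(-2.3333) + (4.6667)·(4.6667) + (3.6667)·(3.6667) + (-2.3333)·(-2.3333)) / 5 = 53.3333/5 = 10.6667

S is symmetric (S[j,i] = S[i,j]). Assembling:

S = [[4, 1.8],
 [1.8, 10.6667]]


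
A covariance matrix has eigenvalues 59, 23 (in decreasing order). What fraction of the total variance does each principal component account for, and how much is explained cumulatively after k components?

Step 1 — total variance = trace(Sigma) = Σ λ_i = 59 + 23 = 82.

Step 2 — fraction explained by component i = λ_i / Σ λ:
  PC1: 59/82 = 0.7195
  PC2: 23/82 = 0.2805

Step 3 — cumulative fraction after k components = (λ_1 + ... + λ_k) / Σ λ:
  k = 1: 59/82 = 0.7195
  k = 2: (59 + 23)/82 = 82/82 = 1

Summary (fraction, with percent):

explained: PC1 0.7195 (71.95%), PC2 0.2805 (28.05%);  cumulative: 0.7195, 1


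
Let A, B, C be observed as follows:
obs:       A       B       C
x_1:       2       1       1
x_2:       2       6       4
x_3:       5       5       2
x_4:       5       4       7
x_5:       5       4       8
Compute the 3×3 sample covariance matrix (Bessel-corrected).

Step 1 — column means:
  mean(A) = (2 + 2 + 5 + 5 + 5) / 5 = 19/5 = 3.8
  mean(B) = (1 + 6 + 5 + 4 + 4) / 5 = 20/5 = 4
  mean(C) = (1 + 4 + 2 + 7 + 8) / 5 = 22/5 = 4.4

Step 2 — sample covariance S[i,j] = (1/(n-1)) · Σ_k (x_{k,i} - mean_i) · (x_{k,j} - mean_j), with n-1 = 4.
  S[A,A] = ((-1.8)·(-1.8) + (-1.8)·(-1.8) + (1.2)·(1.2) + (1.2)·(1.2) + (1.2)·(1.2)) / 4 = 10.8/4 = 2.7
  S[A,B] = ((-1.8)·(-3) + (-1.8)·(2) + (1.2)·(1) + (1.2)·(0) + (1.2)·(0)) / 4 = 3/4 = 0.75
  S[A,C] = ((-1.8)·(-3.4) + (-1.8)·(-0.4) + (1.2)·(-2.4) + (1.2)·(2.6) + (1.2)·(3.6)) / 4 = 11.4/4 = 2.85
  S[B,B] = ((-3)·(-3) + (2)·(2) + (1)·(1) + (0)·(0) + (0)·(0)) / 4 = 14/4 = 3.5
  S[B,C] = ((-3)·(-3.4) + (2)·(-0.4) + (1)·(-2.4) + (0)·(2.6) + (0)·(3.6)) / 4 = 7/4 = 1.75
  S[C,C] = ((-3.4)·(-3.4) + (-0.4)·(-0.4) + (-2.4)·(-2.4) + (2.6)·(2.6) + (3.6)·(3.6)) / 4 = 37.2/4 = 9.3

S is symmetric (S[j,i] = S[i,j]). Assembling:

S = [[2.7, 0.75, 2.85],
 [0.75, 3.5, 1.75],
 [2.85, 1.75, 9.3]]


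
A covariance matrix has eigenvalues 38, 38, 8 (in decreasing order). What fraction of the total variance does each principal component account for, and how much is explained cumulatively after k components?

Step 1 — total variance = trace(Sigma) = Σ λ_i = 38 + 38 + 8 = 84.

Step 2 — fraction explained by component i = λ_i / Σ λ:
  PC1: 38/84 = 0.4524
  PC2: 38/84 = 0.4524
  PC3: 8/84 = 0.0952

Step 3 — cumulative fraction after k components = (λ_1 + ... + λ_k) / Σ λ:
  k = 1: 38/84 = 0.4524
  k = 2: (38 + 38)/84 = 76/84 = 0.9048
  k = 3: (38 + 38 + 8)/84 = 84/84 = 1

Summary (fraction, with percent):

explained: PC1 0.4524 (45.24%), PC2 0.4524 (45.24%), PC3 0.0952 (9.52%);  cumulative: 0.4524, 0.9048, 1


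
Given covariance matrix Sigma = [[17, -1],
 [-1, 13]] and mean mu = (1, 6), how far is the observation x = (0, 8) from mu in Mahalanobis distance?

Step 1 — centre the observation: (x - mu) = (-1, 2).

Step 2 — invert Sigma. det(Sigma) = 17·13 - (-1)² = 220.
  Sigma^{-1} = (1/det) · [[d, -b], [-b, a]] = [[0.0591, 0.0045],
 [0.0045, 0.0773]].

Step 3 — form the quadratic (x - mu)^T · Sigma^{-1} · (x - mu):
  Sigma^{-1} · (x - mu) = (-0.05, 0.15).
  (x - mu)^T · [Sigma^{-1} · (x - mu)] = (-1)·(-0.05) + (2)·(0.15) = 0.35.

Step 4 — take square root: d = √(0.35) ≈ 0.5916.

d(x, mu) = √(0.35) ≈ 0.5916


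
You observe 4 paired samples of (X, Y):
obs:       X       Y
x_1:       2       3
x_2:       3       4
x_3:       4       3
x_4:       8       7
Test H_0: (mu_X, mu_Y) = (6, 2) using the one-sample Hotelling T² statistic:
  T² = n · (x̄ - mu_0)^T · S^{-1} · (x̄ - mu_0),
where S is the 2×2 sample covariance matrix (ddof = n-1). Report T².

Step 1 — sample mean vector:
  mean(X) = (2 + 3 + 4 + 8) / 4 = 17/4 = 4.25
  mean(Y) = (3 + 4 + 3 + 7) / 4 = 17/4 = 4.25
  x̄ = (4.25, 4.25),  deviation x̄ - mu_0 = (4.25, 4.25) - (6, 2) = (-1.75, 2.25).

Step 2 — sample covariance matrix, S[i,j] = (1/(n-1)) · Σ_k (x_{k,i} - mean_i) · (x_{k,j} - mean_j), divisor n-1 = 3:
  S[X,X] = ((-2.25)·(-2.25) + (-1.25)·(-1.25) + (-0.25)·(-0.25) + (3.75)·(3.75)) / 3 = 20.75/3 = 6.9167
  S[X,Y] = ((-2.25)·(-1.25) + (-1.25)·(-0.25) + (-0.25)·(-1.25) + (3.75)·(2.75)) / 3 = 13.75/3 = 4.5833
  S[Y,Y] = ((-1.25)·(-1.25) + (-0.25)·(-0.25) + (-1.25)·(-1.25) + (2.75)·(2.75)) / 3 = 10.75/3 = 3.5833
  S = [[6.9167, 4.5833],
 [4.5833, 3.5833]].

Step 3 — invert S. det(S) = 6.9167·3.5833 - (4.5833)² = 3.7778.
  S^{-1} = (1/det) · [[d, -b], [-b, a]] = [[0.9485, -1.2132],
 [-1.2132, 1.8309]].

Step 4 — quadratic form (x̄ - mu_0)^T · S^{-1} · (x̄ - mu_0):
  S^{-1} · (x̄ - mu_0) = (-4.3897, 6.2426),
  (x̄ - mu_0)^T · [...] = (-1.75)·(-4.3897) + (2.25)·(6.2426) = 21.7279.

Step 5 — scale by n: T² = 4 · 21.7279 = 86.9118.

T² ≈ 86.9118


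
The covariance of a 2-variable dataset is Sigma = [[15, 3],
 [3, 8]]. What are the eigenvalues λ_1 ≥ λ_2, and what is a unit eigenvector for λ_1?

Step 1 — characteristic polynomial of 2×2 Sigma:
  det(Sigma - λI) = λ² - trace · λ + det = 0.
  trace = 15 + 8 = 23, det = 15·8 - (3)² = 111.
Step 2 — discriminant:
  Δ = trace² - 4·det = 529 - 444 = 85.
Step 3 — eigenvalues:
  λ = (trace ± √Δ)/2 = (23 ± 9.2195)/2,
  λ_1 = 16.1098,  λ_2 = 6.8902.

Step 4 — unit eigenvector for λ_1: solve (Sigma - λ_1 I)v = 0. First row:
  (15 - 16.1098)·v_x + (3)·v_y = 0, i.e. (-1.1098)·v_x + (3)·v_y = 0,
  so v ∝ (b, λ_1 - a) = (3, 1.1098) = u.
  ||u|| = √((3)² + (1.1098)²) = √(10.2316) ≈ 3.1987,
  v_1 = u/||u|| ≈ (0.9379, 0.3469) (||v_1|| = 1).

λ_1 = 16.1098,  λ_2 = 6.8902;  v_1 ≈ (0.9379, 0.3469)


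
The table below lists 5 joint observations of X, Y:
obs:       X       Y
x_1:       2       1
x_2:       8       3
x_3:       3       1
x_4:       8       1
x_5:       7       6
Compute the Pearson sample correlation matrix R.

Step 1 — column means:
  mean(X) = (2 + 8 + 3 + 8 + 7) / 5 = 28/5 = 5.6
  mean(Y) = (1 + 3 + 1 + 1 + 6) / 5 = 12/5 = 2.4

Step 2 — sample variances and covariances s[i,j] = (1/(n-1)) · Σ_k (x_{k,i} - mean_i) · (x_{k,j} - mean_j), with n-1 = 4:
  s[X,X] = ((-3.6)·(-3.6) + (2.4)·(2.4) + (-2.6)·(-2.6) + (2.4)·(2.4) + (1.4)·(1.4)) / 4 = 33.2/4 = 8.3
  s[X,Y] = ((-3.6)·(-1.4) + (2.4)·(0.6) + (-2.6)·(-1.4) + (2.4)·(-1.4) + (1.4)·(3.6)) / 4 = 11.8/4 = 2.95
  s[Y,Y] = ((-1.4)·(-1.4) + (0.6)·(0.6) + (-1.4)·(-1.4) + (-1.4)·(-1.4) + (3.6)·(3.6)) / 4 = 19.2/4 = 4.8
  Sample standard deviations s_i = √(s[i,i]):
  s(X) = √(8.3) = 2.881
  s(Y) = √(4.8) = 2.1909

Step 3 — r_{ij} = s_{ij} / (s_i · s_j):
  r[X,X] = 1 (diagonal).
  r[X,Y] = 2.95 / (2.881 · 2.1909) = 2.95 / 6.3119 = 0.4674
  r[Y,Y] = 1 (diagonal).

R is symmetric with unit diagonal. Assembling:

R = [[1, 0.4674],
 [0.4674, 1]]


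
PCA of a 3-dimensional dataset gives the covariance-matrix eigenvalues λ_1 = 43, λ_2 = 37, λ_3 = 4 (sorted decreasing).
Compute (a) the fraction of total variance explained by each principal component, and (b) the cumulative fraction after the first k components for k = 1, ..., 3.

Step 1 — total variance = trace(Sigma) = Σ λ_i = 43 + 37 + 4 = 84.

Step 2 — fraction explained by component i = λ_i / Σ λ:
  PC1: 43/84 = 0.5119
  PC2: 37/84 = 0.4405
  PC3: 4/84 = 0.0476

Step 3 — cumulative fraction after k components = (λ_1 + ... + λ_k) / Σ λ:
  k = 1: 43/84 = 0.5119
  k = 2: (43 + 37)/84 = 80/84 = 0.9524
  k = 3: (43 + 37 + 4)/84 = 84/84 = 1

Summary (fraction, with percent):

explained: PC1 0.5119 (51.19%), PC2 0.4405 (44.05%), PC3 0.0476 (4.76%);  cumulative: 0.5119, 0.9524, 1


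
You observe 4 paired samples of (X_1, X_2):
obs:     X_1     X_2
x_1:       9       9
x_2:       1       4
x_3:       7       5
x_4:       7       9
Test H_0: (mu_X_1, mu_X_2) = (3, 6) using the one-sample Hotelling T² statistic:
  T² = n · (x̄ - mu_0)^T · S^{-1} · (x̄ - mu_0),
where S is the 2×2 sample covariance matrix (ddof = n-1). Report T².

Step 1 — sample mean vector:
  mean(X_1) = (9 + 1 + 7 + 7) / 4 = 24/4 = 6
  mean(X_2) = (9 + 4 + 5 + 9) / 4 = 27/4 = 6.75
  x̄ = (6, 6.75),  deviation x̄ - mu_0 = (6, 6.75) - (3, 6) = (3, 0.75).

Step 2 — sample covariance matrix, S[i,j] = (1/(n-1)) · Σ_k (x_{k,i} - mean_i) · (x_{k,j} - mean_j), divisor n-1 = 3:
  S[X_1,X_1] = ((3)·(3) + (-5)·(-5) + (1)·(1) + (1)·(1)) / 3 = 36/3 = 12
  S[X_1,X_2] = ((3)·(2.25) + (-5)·(-2.75) + (1)·(-1.75) + (1)·(2.25)) / 3 = 21/3 = 7
  S[X_2,X_2] = ((2.25)·(2.25) + (-2.75)·(-2.75) + (-1.75)·(-1.75) + (2.25)·(2.25)) / 3 = 20.75/3 = 6.9167
  S = [[12, 7],
 [7, 6.9167]].

Step 3 — invert S. det(S) = 12·6.9167 - (7)² = 34.
  S^{-1} = (1/det) · [[d, -b], [-b, a]] = [[0.2034, -0.2059],
 [-0.2059, 0.3529]].

Step 4 — quadratic form (x̄ - mu_0)^T · S^{-1} · (x̄ - mu_0):
  S^{-1} · (x̄ - mu_0) = (0.4559, -0.3529),
  (x̄ - mu_0)^T · [...] = (3)·(0.4559) + (0.75)·(-0.3529) = 1.1029.

Step 5 — scale by n: T² = 4 · 1.1029 = 4.4118.

T² ≈ 4.4118


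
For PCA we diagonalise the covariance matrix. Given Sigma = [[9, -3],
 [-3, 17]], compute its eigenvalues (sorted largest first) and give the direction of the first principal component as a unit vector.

Step 1 — characteristic polynomial of 2×2 Sigma:
  det(Sigma - λI) = λ² - trace · λ + det = 0.
  trace = 9 + 17 = 26, det = 9·17 - (-3)² = 144.
Step 2 — discriminant:
  Δ = trace² - 4·det = 676 - 576 = 100.
Step 3 — eigenvalues:
  λ = (trace ± √Δ)/2 = (26 ± 10)/2,
  λ_1 = 18,  λ_2 = 8.

Step 4 — unit eigenvector for λ_1: solve (Sigma - λ_1 I)v = 0. First row:
  (9 - 18)·v_x + (-3)·v_y = 0, i.e. (-9)·v_x + (-3)·v_y = 0,
  so v ∝ (b, λ_1 - a) = (-3, 9); multiply by -1 so the first entry is positive: u = (3, -9).
  ||u|| = √((3)² + (-9)²) = √(90) ≈ 9.4868,
  v_1 = u/||u|| ≈ (0.3162, -0.9487) (||v_1|| = 1).

λ_1 = 18,  λ_2 = 8;  v_1 ≈ (0.3162, -0.9487)


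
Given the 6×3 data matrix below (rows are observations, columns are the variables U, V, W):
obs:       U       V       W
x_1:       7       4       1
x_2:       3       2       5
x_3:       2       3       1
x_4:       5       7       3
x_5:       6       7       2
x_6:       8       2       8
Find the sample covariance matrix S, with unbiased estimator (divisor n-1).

Step 1 — column means:
  mean(U) = (7 + 3 + 2 + 5 + 6 + 8) / 6 = 31/6 = 5.1667
  mean(V) = (4 + 2 + 3 + 7 + 7 + 2) / 6 = 25/6 = 4.1667
  mean(W) = (1 + 5 + 1 + 3 + 2 + 8) / 6 = 20/6 = 3.3333

Step 2 — sample covariance S[i,j] = (1/(n-1)) · Σ_k (x_{k,i} - mean_i) · (x_{k,j} - mean_j), with n-1 = 5.
  S[U,U] = ((1.8333)·(1.8333) + (-2.1667)·(-2.1667) + (-3.1667)·(-3.1667) + (-0.1667)·(-0.1667) + (0.8333)·(0.8333) + (2.8333)·(2.8333)) / 5 = 26.8333/5 = 5.3667
  S[U,V] = ((1.8333)·(-0.1667) + (-2.1667)·(-2.1667) + (-3.1667)·(-1.1667) + (-0.1667)·(2.8333) + (0.8333)·(2.8333) + (2.8333)·(-2.1667)) / 5 = 3.8333/5 = 0.7667
  S[U,W] = ((1.8333)·(-2.3333) + (-2.1667)·(1.6667) + (-3.1667)·(-2.3333) + (-0.1667)·(-0.3333) + (0.8333)·(-1.3333) + (2.8333)·(4.6667)) / 5 = 11.6667/5 = 2.3333
  S[V,V] = ((-0.1667)·(-0.1667) + (-2.1667)·(-2.1667) + (-1.1667)·(-1.1667) + (2.8333)·(2.8333) + (2.8333)·(2.8333) + (-2.1667)·(-2.1667)) / 5 = 26.8333/5 = 5.3667
  S[V,W] = ((-0.1667)·(-2.3333) + (-2.1667)·(1.6667) + (-1.1667)·(-2.3333) + (2.8333)·(-0.3333) + (2.8333)·(-1.3333) + (-2.1667)·(4.6667)) / 5 = -15.3333/5 = -3.0667
  S[W,W] = ((-2.3333)·(-2.3333) + (1.6667)·(1.6667) + (-2.3333)·(-2.3333) + (-0.3333)·(-0.3333) + (-1.3333)·(-1.3333) + (4.6667)·(4.6667)) / 5 = 37.3333/5 = 7.4667

S is symmetric (S[j,i] = S[i,j]). Assembling:

S = [[5.3667, 0.7667, 2.3333],
 [0.7667, 5.3667, -3.0667],
 [2.3333, -3.0667, 7.4667]]


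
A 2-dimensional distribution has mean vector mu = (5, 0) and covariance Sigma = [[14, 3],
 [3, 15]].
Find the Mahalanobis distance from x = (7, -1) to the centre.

Step 1 — centre the observation: (x - mu) = (2, -1).

Step 2 — invert Sigma. det(Sigma) = 14·15 - (3)² = 201.
  Sigma^{-1} = (1/det) · [[d, -b], [-b, a]] = [[0.0746, -0.0149],
 [-0.0149, 0.0697]].

Step 3 — form the quadratic (x - mu)^T · Sigma^{-1} · (x - mu):
  Sigma^{-1} · (x - mu) = (0.1642, -0.0995).
  (x - mu)^T · [Sigma^{-1} · (x - mu)] = (2)·(0.1642) + (-1)·(-0.0995) = 0.4279.

Step 4 — take square root: d = √(0.4279) ≈ 0.6541.

d(x, mu) = √(0.4279) ≈ 0.6541


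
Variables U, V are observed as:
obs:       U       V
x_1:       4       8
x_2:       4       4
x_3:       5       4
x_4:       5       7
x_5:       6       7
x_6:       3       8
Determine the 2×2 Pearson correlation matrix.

Step 1 — column means:
  mean(U) = (4 + 4 + 5 + 5 + 6 + 3) / 6 = 27/6 = 4.5
  mean(V) = (8 + 4 + 4 + 7 + 7 + 8) / 6 = 38/6 = 6.3333

Step 2 — sample variances and covariances s[i,j] = (1/(n-1)) · Σ_k (x_{k,i} - mean_i) · (x_{k,j} - mean_j), with n-1 = 5:
  s[U,U] = ((-0.5)·(-0.5) + (-0.5)·(-0.5) + (0.5)·(0.5) + (0.5)·(0.5) + (1.5)·(1.5) + (-1.5)·(-1.5)) / 5 = 5.5/5 = 1.1
  s[U,V] = ((-0.5)·(1.6667) + (-0.5)·(-2.3333) + (0.5)·(-2.3333) + (0.5)·(0.6667) + (1.5)·(0.6667) + (-1.5)·(1.6667)) / 5 = -2/5 = -0.4
  s[V,V] = ((1.6667)·(1.6667) + (-2.3333)·(-2.3333) + (-2.3333)·(-2.3333) + (0.6667)·(0.6667) + (0.6667)·(0.6667) + (1.6667)·(1.6667)) / 5 = 17.3333/5 = 3.4667
  Sample standard deviations s_i = √(s[i,i]):
  s(U) = √(1.1) = 1.0488
  s(V) = √(3.4667) = 1.8619

Step 3 — r_{ij} = s_{ij} / (s_i · s_j):
  r[U,U] = 1 (diagonal).
  r[U,V] = -0.4 / (1.0488 · 1.8619) = -0.4 / 1.9528 = -0.2048
  r[V,V] = 1 (diagonal).

R is symmetric with unit diagonal. Assembling:

R = [[1, -0.2048],
 [-0.2048, 1]]


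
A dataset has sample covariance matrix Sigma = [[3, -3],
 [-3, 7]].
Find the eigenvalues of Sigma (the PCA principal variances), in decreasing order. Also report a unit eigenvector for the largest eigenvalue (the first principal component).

Step 1 — characteristic polynomial of 2×2 Sigma:
  det(Sigma - λI) = λ² - trace · λ + det = 0.
  trace = 3 + 7 = 10, det = 3·7 - (-3)² = 12.
Step 2 — discriminant:
  Δ = trace² - 4·det = 100 - 48 = 52.
Step 3 — eigenvalues:
  λ = (trace ± √Δ)/2 = (10 ± 7.2111)/2,
  λ_1 = 8.6056,  λ_2 = 1.3944.

Step 4 — unit eigenvector for λ_1: solve (Sigma - λ_1 I)v = 0. First row:
  (3 - 8.6056)·v_x + (-3)·v_y = 0, i.e. (-5.6056)·v_x + (-3)·v_y = 0,
  so v ∝ (b, λ_1 - a) = (-3, 5.6056); multiply by -1 so the first entry is positive: u = (3, -5.6056).
  ||u|| = √((3)² + (-5.6056)²) = √(40.4222) ≈ 6.3578,
  v_1 = u/||u|| ≈ (0.4719, -0.8817) (||v_1|| = 1).

λ_1 = 8.6056,  λ_2 = 1.3944;  v_1 ≈ (0.4719, -0.8817)


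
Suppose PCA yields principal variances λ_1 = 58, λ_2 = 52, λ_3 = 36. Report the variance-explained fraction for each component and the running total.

Step 1 — total variance = trace(Sigma) = Σ λ_i = 58 + 52 + 36 = 146.

Step 2 — fraction explained by component i = λ_i / Σ λ:
  PC1: 58/146 = 0.3973
  PC2: 52/146 = 0.3562
  PC3: 36/146 = 0.2466

Step 3 — cumulative fraction after k components = (λ_1 + ... + λ_k) / Σ λ:
  k = 1: 58/146 = 0.3973
  k = 2: (58 + 52)/146 = 110/146 = 0.7534
  k = 3: (58 + 52 + 36)/146 = 146/146 = 1

Summary (fraction, with percent):

explained: PC1 0.3973 (39.73%), PC2 0.3562 (35.62%), PC3 0.2466 (24.66%);  cumulative: 0.3973, 0.7534, 1


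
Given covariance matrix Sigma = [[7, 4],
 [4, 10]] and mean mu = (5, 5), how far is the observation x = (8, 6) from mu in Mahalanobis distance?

Step 1 — centre the observation: (x - mu) = (3, 1).

Step 2 — invert Sigma. det(Sigma) = 7·10 - (4)² = 54.
  Sigma^{-1} = (1/det) · [[d, -b], [-b, a]] = [[0.1852, -0.0741],
 [-0.0741, 0.1296]].

Step 3 — form the quadratic (x - mu)^T · Sigma^{-1} · (x - mu):
  Sigma^{-1} · (x - mu) = (0.4815, -0.0926).
  (x - mu)^T · [Sigma^{-1} · (x - mu)] = (3)·(0.4815) + (1)·(-0.0926) = 1.3519.

Step 4 — take square root: d = √(1.3519) ≈ 1.1627.

d(x, mu) = √(1.3519) ≈ 1.1627


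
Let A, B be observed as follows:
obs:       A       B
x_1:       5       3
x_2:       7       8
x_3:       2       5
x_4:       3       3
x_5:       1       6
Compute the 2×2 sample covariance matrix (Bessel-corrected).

Step 1 — column means:
  mean(A) = (5 + 7 + 2 + 3 + 1) / 5 = 18/5 = 3.6
  mean(B) = (3 + 8 + 5 + 3 + 6) / 5 = 25/5 = 5

Step 2 — sample covariance S[i,j] = (1/(n-1)) · Σ_k (x_{k,i} - mean_i) · (x_{k,j} - mean_j), with n-1 = 4.
  S[A,A] = ((1.4)·(1.4) + (3.4)·(3.4) + (-1.6)·(-1.6) + (-0.6)·(-0.6) + (-2.6)·(-2.6)) / 4 = 23.2/4 = 5.8
  S[A,B] = ((1.4)·(-2) + (3.4)·(3) + (-1.6)·(0) + (-0.6)·(-2) + (-2.6)·(1)) / 4 = 6/4 = 1.5
  S[B,B] = ((-2)·(-2) + (3)·(3) + (0)·(0) + (-2)·(-2) + (1)·(1)) / 4 = 18/4 = 4.5

S is symmetric (S[j,i] = S[i,j]). Assembling:

S = [[5.8, 1.5],
 [1.5, 4.5]]


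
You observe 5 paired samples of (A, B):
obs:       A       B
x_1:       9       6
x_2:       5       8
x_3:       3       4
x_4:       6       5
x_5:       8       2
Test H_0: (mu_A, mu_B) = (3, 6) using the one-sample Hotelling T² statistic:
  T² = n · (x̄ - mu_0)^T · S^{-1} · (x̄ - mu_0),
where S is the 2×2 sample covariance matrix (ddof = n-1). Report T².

Step 1 — sample mean vector:
  mean(A) = (9 + 5 + 3 + 6 + 8) / 5 = 31/5 = 6.2
  mean(B) = (6 + 8 + 4 + 5 + 2) / 5 = 25/5 = 5
  x̄ = (6.2, 5),  deviation x̄ - mu_0 = (6.2, 5) - (3, 6) = (3.2, -1).

Step 2 — sample covariance matrix, S[i,j] = (1/(n-1)) · Σ_k (x_{k,i} - mean_i) · (x_{k,j} - mean_j), divisor n-1 = 4:
  S[A,A] = ((2.8)·(2.8) + (-1.2)·(-1.2) + (-3.2)·(-3.2) + (-0.2)·(-0.2) + (1.8)·(1.8)) / 4 = 22.8/4 = 5.7
  S[A,B] = ((2.8)·(1) + (-1.2)·(3) + (-3.2)·(-1) + (-0.2)·(0) + (1.8)·(-3)) / 4 = -3/4 = -0.75
  S[B,B] = ((1)·(1) + (3)·(3) + (-1)·(-1) + (0)·(0) + (-3)·(-3)) / 4 = 20/4 = 5
  S = [[5.7, -0.75],
 [-0.75, 5]].

Step 3 — invert S. det(S) = 5.7·5 - (-0.75)² = 27.9375.
  S^{-1} = (1/det) · [[d, -b], [-b, a]] = [[0.179, 0.0268],
 [0.0268, 0.204]].

Step 4 — quadratic form (x̄ - mu_0)^T · S^{-1} · (x̄ - mu_0):
  S^{-1} · (x̄ - mu_0) = (0.5459, -0.1181),
  (x̄ - mu_0)^T · [...] = (3.2)·(0.5459) + (-1)·(-0.1181) = 1.8649.

Step 5 — scale by n: T² = 5 · 1.8649 = 9.3244.

T² ≈ 9.3244
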